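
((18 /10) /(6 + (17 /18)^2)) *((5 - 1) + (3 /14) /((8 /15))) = 12393 /10780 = 1.15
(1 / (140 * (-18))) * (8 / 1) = -1 / 315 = -0.00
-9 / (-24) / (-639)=-1 / 1704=-0.00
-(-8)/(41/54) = 432/41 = 10.54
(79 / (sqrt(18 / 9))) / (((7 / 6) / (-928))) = -219936 * sqrt(2) / 7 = -44433.78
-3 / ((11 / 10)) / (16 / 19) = -285 / 88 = -3.24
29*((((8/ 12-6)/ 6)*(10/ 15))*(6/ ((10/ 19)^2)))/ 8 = -46.53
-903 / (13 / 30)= -27090 / 13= -2083.85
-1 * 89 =-89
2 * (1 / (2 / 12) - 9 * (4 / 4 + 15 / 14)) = -177 / 7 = -25.29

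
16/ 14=8/ 7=1.14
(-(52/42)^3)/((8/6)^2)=-2197/2058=-1.07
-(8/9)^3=-512/729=-0.70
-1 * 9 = -9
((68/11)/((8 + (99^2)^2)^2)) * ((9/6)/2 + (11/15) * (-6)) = -1241/507509666467808455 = -0.00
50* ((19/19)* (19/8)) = 475/4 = 118.75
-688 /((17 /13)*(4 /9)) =-20124 /17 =-1183.76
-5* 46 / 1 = -230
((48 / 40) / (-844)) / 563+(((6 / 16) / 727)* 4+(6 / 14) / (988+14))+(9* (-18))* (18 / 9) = -324.00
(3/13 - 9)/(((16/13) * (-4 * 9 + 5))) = 57/248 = 0.23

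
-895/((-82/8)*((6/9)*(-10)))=-537/41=-13.10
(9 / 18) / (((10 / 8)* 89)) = 2 / 445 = 0.00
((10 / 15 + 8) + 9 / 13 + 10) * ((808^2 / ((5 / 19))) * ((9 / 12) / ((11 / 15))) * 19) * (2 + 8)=1334560106400 / 143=9332588156.64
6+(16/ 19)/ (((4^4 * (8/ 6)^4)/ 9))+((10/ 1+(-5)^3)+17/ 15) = -125908297/ 1167360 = -107.86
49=49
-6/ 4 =-3/ 2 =-1.50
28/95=0.29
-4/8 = -1/2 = -0.50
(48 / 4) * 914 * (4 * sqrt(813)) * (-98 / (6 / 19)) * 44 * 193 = -115618104448 * sqrt(813) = -3296636916602.86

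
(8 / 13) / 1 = 8 / 13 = 0.62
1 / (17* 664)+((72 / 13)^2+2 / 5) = 296401149 / 9538360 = 31.07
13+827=840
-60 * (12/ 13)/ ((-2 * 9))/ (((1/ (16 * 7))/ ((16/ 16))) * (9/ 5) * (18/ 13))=11200/ 81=138.27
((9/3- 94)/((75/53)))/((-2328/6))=4823/29100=0.17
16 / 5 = 3.20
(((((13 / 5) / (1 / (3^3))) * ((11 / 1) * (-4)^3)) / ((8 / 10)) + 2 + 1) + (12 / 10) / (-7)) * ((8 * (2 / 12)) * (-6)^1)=17296488 / 35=494185.37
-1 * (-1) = 1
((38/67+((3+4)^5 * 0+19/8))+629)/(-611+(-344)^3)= -338721/21819592520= -0.00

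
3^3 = 27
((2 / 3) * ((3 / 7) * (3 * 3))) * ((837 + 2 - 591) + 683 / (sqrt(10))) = 6147 * sqrt(10) / 35 + 4464 / 7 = 1193.10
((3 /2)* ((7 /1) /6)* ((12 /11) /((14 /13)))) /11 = 39 /242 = 0.16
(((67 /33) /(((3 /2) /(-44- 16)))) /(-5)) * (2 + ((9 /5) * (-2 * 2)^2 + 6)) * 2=197248 /165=1195.44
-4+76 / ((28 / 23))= 409 / 7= 58.43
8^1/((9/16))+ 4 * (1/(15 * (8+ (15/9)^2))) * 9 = 63052/4365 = 14.44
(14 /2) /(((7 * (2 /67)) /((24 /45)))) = 17.87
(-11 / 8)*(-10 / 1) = 13.75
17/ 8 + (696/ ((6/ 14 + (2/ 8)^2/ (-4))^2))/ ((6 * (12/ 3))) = 47145153/ 273800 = 172.19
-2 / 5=-0.40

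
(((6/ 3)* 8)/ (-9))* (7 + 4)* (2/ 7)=-5.59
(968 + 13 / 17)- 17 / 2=32649 / 34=960.26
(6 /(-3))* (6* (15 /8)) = -45 /2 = -22.50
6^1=6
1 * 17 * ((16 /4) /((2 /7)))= 238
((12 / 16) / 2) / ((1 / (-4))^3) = -24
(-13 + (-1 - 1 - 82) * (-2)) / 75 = 31 / 15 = 2.07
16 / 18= 8 / 9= 0.89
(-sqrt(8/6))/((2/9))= -3 * sqrt(3)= -5.20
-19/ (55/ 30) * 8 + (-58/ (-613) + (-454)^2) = 1389281770/ 6743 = 206033.19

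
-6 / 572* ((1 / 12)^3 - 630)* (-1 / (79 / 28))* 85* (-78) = 647740205 / 41712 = 15528.87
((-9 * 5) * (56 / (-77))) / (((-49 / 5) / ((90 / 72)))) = -2250 / 539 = -4.17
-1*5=-5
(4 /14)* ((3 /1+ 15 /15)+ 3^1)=2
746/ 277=2.69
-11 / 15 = -0.73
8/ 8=1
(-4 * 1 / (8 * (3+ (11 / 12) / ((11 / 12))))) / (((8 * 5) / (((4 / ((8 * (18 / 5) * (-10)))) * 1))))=1 / 23040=0.00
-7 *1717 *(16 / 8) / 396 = -12019 / 198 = -60.70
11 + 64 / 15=229 / 15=15.27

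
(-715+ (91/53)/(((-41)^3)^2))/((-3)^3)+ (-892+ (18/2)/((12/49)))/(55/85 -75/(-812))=-78411904644628192613/69381053316666297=-1130.16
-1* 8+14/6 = -17/3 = -5.67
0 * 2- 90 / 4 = -22.50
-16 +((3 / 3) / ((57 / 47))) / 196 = -16.00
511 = 511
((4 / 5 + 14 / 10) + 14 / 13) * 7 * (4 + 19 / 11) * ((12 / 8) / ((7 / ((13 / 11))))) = 40257 / 1210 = 33.27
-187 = -187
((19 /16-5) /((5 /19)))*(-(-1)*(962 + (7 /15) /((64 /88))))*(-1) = 133884203 /9600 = 13946.27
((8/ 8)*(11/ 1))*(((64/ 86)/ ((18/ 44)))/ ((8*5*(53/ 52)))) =50336/ 102555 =0.49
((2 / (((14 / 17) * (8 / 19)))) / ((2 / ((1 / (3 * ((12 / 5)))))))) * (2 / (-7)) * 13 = -20995 / 14112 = -1.49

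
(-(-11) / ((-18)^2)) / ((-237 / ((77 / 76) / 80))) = -847 / 466871040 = -0.00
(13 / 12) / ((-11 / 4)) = -13 / 33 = -0.39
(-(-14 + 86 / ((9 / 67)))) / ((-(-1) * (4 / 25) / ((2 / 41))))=-70450 / 369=-190.92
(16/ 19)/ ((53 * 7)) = 16/ 7049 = 0.00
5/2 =2.50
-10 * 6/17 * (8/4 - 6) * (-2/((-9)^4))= -0.00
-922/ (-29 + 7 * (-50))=922/ 379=2.43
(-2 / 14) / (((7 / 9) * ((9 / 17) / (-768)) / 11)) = 143616 / 49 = 2930.94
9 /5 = 1.80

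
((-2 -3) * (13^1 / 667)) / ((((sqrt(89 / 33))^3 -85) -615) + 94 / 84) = 37417380 * sqrt(2937) / 2294630122899271 + 319973824170 / 2294630122899271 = 0.00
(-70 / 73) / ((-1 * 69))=70 / 5037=0.01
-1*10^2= -100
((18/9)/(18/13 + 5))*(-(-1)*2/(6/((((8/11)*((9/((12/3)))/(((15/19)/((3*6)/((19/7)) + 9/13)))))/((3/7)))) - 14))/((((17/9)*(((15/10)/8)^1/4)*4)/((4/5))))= -42142464/411863845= -0.10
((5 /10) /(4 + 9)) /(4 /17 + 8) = 17 /3640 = 0.00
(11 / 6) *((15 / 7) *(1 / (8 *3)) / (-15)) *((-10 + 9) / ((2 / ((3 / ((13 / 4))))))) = 11 / 2184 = 0.01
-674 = -674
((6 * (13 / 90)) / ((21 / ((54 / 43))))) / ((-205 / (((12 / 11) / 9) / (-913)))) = 104 / 3098516575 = 0.00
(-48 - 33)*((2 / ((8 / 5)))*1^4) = -405 / 4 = -101.25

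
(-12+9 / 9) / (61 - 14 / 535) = -5885 / 32621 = -0.18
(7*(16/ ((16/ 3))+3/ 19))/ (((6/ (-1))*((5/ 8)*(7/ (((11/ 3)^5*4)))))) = -10307264/ 4617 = -2232.46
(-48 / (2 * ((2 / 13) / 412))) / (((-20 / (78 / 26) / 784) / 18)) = 680254848 / 5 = 136050969.60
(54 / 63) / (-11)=-6 / 77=-0.08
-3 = -3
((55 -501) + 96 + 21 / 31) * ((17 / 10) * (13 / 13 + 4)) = -184093 / 62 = -2969.24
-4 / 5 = -0.80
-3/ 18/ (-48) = 1/ 288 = 0.00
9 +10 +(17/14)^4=813425/38416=21.17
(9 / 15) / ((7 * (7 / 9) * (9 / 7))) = 3 / 35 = 0.09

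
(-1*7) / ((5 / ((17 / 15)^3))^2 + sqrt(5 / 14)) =-134721578476406250 / 226473469071363989 + 4078355660608327*sqrt(70) / 1132367345356819945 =-0.56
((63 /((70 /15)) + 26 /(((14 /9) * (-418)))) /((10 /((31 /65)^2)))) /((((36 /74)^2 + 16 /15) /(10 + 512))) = 5071289852781 /41358241925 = 122.62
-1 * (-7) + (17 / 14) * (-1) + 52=809 / 14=57.79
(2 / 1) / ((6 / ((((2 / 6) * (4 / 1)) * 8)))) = 32 / 9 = 3.56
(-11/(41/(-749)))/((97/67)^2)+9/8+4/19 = 5700011499/58636888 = 97.21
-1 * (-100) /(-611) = -100 /611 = -0.16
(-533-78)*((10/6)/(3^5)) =-3055/729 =-4.19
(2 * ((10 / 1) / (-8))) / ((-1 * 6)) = 5 / 12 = 0.42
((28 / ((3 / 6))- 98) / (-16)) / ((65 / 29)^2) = 17661 / 33800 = 0.52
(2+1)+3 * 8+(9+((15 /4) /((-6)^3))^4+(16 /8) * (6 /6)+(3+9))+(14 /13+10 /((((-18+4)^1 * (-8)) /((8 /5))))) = 32066315017771 /626053349376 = 51.22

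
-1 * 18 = -18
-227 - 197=-424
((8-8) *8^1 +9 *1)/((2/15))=135/2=67.50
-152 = -152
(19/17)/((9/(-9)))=-19/17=-1.12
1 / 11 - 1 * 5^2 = -274 / 11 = -24.91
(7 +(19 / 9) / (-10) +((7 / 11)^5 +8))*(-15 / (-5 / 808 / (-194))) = -16919145546136 / 2415765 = -7003638.83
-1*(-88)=88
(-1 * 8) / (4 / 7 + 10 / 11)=-308 / 57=-5.40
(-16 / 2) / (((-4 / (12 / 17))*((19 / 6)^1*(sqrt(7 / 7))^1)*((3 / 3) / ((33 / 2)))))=2376 / 323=7.36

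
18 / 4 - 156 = -303 / 2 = -151.50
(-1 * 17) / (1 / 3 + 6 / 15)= -255 / 11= -23.18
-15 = -15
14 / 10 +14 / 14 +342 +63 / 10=3507 / 10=350.70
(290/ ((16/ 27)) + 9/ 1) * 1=3987/ 8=498.38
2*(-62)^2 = 7688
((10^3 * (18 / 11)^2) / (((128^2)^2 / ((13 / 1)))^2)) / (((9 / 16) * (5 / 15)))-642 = -10932769570418019321 / 17029236090994688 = -642.00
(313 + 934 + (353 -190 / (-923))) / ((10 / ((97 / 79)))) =14326803 / 72917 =196.48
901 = 901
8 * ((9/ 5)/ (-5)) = -72/ 25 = -2.88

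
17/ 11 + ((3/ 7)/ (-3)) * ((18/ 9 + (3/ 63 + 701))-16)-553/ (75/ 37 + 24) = -61171568/ 519057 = -117.85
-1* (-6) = 6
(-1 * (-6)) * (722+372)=6564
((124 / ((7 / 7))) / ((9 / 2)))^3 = 15252992 / 729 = 20923.17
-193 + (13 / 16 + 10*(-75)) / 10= -42867 / 160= -267.92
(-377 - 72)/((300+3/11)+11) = -4939/3424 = -1.44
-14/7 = -2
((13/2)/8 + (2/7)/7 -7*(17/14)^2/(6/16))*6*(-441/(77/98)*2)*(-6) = -11855781/11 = -1077798.27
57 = 57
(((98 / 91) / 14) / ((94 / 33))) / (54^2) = 11 / 1187784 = 0.00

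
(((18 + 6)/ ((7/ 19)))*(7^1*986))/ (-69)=-149872/ 23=-6516.17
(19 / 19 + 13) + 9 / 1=23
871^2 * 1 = 758641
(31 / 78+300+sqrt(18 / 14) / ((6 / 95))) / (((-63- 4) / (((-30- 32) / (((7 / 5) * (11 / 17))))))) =250325 * sqrt(7) / 36113+61740685 / 201201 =325.20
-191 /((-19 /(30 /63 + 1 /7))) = 2483 /399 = 6.22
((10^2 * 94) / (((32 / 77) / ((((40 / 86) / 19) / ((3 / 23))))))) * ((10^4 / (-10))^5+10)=-3468208333333298651250 / 817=-4245053039575640944.00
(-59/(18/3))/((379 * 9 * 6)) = -59/122796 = -0.00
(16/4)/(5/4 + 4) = 16/21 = 0.76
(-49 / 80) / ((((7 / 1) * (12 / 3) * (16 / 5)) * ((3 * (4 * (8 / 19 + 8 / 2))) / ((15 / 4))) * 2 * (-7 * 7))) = 95 / 19267584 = 0.00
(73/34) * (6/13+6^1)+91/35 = 18203/1105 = 16.47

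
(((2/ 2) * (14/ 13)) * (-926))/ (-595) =1.68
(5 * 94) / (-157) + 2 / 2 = -313 / 157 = -1.99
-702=-702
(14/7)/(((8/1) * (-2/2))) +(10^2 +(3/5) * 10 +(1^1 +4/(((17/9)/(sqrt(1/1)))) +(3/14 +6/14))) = 52127/476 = 109.51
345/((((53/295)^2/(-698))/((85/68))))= -52391225625/5618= -9325600.86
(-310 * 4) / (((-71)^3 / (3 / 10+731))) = 12772 / 5041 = 2.53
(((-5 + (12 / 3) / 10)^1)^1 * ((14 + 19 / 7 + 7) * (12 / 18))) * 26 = -198536 / 105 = -1890.82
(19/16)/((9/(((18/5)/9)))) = 19/360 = 0.05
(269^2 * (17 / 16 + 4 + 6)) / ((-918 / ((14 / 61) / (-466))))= 0.43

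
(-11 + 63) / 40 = 13 / 10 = 1.30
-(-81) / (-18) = -9 / 2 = -4.50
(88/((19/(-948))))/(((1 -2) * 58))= 41712/551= 75.70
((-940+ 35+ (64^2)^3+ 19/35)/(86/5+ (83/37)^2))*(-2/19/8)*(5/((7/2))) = -58101444.85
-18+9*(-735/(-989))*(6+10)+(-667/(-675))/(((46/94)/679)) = 974722403/667575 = 1460.09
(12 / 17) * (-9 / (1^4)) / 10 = -0.64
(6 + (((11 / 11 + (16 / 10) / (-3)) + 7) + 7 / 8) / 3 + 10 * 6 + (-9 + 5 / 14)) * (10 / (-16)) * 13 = -1970111 / 4032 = -488.62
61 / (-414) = -61 / 414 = -0.15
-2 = -2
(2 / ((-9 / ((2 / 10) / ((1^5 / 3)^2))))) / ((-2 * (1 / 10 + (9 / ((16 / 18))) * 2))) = 4 / 407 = 0.01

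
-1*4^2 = -16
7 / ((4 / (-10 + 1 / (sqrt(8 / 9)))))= -35 / 2 + 21 * sqrt(2) / 16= -15.64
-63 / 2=-31.50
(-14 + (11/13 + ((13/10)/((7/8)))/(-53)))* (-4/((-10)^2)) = 317881/602875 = 0.53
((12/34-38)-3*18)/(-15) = 1558/255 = 6.11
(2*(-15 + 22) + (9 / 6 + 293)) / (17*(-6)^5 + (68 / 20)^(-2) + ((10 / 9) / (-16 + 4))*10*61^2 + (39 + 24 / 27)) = -4814451 / 2116132946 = -0.00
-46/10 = -23/5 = -4.60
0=0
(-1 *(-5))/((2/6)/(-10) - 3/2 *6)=-150/271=-0.55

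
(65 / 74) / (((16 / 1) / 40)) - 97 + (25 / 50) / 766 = -1343459 / 14171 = -94.80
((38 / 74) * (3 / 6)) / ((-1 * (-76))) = 1 / 296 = 0.00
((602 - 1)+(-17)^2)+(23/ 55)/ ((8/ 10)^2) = 156755/ 176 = 890.65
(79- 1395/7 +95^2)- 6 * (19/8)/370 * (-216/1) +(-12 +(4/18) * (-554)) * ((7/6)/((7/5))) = 307707406/34965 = 8800.44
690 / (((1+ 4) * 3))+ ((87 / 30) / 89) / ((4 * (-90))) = 14738371 / 320400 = 46.00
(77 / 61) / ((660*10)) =7 / 36600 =0.00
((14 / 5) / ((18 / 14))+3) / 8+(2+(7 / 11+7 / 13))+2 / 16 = 101597 / 25740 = 3.95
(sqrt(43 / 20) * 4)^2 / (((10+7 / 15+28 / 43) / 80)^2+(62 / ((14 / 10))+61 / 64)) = 641144448000 / 843517830187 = 0.76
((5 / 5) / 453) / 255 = 1 / 115515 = 0.00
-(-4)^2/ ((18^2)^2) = -1/ 6561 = -0.00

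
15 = 15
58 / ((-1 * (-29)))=2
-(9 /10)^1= -9 /10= -0.90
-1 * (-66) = 66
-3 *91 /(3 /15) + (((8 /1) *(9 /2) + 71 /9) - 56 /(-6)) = -1311.78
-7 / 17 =-0.41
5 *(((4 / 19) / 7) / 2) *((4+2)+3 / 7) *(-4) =-1800 / 931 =-1.93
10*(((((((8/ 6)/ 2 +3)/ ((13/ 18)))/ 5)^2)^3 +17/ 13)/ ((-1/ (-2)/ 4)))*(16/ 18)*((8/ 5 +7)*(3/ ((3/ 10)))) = 1995515413776128/ 135754003125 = 14699.50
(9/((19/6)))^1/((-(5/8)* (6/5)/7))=-504/19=-26.53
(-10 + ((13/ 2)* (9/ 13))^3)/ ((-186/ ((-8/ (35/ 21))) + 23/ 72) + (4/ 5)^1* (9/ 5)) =146025/ 72917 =2.00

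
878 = 878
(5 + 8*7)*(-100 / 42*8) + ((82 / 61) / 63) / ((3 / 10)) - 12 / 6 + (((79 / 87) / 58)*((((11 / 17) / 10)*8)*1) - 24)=-139849583408 / 117735795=-1187.83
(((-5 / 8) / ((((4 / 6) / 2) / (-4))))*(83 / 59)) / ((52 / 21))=26145 / 6136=4.26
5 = 5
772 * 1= 772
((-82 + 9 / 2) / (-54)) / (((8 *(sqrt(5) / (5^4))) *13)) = 19375 *sqrt(5) / 11232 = 3.86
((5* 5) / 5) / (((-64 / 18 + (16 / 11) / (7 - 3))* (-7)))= 495 / 2212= 0.22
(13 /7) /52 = 1 /28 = 0.04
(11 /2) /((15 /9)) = 33 /10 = 3.30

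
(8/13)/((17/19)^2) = 2888/3757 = 0.77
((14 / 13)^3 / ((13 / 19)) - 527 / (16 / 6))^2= 2001475491049609 / 52206766144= 38337.47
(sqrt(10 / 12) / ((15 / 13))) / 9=13 * sqrt(30) / 810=0.09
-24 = -24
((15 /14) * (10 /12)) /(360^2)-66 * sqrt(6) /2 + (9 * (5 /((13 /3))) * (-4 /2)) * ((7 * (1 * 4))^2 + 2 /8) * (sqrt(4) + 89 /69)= -2325658365781 /43400448-33 * sqrt(6)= -53666.88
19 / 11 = 1.73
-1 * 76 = -76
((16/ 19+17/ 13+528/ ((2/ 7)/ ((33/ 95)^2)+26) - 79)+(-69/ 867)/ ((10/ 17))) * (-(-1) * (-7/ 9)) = 463785374017/ 10215285210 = 45.40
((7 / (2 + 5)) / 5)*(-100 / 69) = -20 / 69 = -0.29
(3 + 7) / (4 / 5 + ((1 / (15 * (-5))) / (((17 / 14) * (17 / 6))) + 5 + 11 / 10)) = 144500 / 99649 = 1.45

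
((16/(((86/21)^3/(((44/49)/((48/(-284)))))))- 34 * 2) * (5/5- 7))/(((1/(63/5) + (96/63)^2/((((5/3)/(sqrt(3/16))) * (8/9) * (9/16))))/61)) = -777455861080500/560306739341 + 6823841157826560 * sqrt(3)/560306739341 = 19706.68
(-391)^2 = 152881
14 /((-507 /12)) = -56 /169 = -0.33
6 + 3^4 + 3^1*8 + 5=116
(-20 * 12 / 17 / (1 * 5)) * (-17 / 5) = 48 / 5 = 9.60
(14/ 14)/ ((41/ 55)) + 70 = 2925/ 41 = 71.34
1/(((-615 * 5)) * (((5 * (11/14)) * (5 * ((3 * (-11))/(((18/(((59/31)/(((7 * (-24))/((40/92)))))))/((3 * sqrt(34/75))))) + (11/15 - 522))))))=16490264 * sqrt(102)/149855492005538188775 + 261773464967616/8242052060304600382625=0.00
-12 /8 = -3 /2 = -1.50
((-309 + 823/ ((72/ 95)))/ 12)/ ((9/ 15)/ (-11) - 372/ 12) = -7205/ 3456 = -2.08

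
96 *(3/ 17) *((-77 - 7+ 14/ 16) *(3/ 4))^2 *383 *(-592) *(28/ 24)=-17417935584.93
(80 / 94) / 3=40 / 141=0.28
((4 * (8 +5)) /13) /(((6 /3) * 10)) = 0.20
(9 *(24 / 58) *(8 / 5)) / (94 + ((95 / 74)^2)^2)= 25908401664 / 420527371505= 0.06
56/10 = 28/5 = 5.60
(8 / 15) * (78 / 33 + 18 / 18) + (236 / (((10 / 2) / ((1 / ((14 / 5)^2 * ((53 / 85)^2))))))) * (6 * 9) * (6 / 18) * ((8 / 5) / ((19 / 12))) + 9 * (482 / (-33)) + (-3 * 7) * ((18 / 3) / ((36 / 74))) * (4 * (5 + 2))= -3063680499346 / 431504535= -7100.00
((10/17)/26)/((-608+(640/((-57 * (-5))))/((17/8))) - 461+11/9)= -855/40312454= -0.00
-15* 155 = -2325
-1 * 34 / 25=-34 / 25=-1.36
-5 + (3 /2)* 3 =-1 /2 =-0.50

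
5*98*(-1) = -490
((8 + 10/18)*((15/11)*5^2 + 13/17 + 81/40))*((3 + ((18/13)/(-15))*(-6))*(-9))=-446076939/44200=-10092.24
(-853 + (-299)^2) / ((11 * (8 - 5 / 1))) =29516 / 11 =2683.27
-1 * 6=-6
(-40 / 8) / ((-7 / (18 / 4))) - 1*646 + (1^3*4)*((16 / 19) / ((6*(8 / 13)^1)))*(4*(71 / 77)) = -5612837 / 8778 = -639.42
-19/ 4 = -4.75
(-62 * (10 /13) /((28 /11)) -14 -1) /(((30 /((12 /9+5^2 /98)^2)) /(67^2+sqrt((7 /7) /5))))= -300553466947 /23597028 -66953323 * sqrt(5) /117985140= -12738.19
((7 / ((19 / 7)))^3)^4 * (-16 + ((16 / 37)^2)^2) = -5732309687387182907948897040 / 4148108502031955365921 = -1381909.29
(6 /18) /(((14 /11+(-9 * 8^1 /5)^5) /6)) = -34375 /10642025101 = -0.00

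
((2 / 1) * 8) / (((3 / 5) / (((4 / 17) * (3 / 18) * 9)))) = 160 / 17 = 9.41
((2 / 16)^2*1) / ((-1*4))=-1 / 256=-0.00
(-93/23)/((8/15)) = -1395/184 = -7.58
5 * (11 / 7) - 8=-1 / 7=-0.14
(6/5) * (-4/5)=-24/25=-0.96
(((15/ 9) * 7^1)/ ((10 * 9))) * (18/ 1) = 2.33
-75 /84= -25 /28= -0.89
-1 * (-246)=246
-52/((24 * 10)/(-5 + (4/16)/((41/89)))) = 9503/9840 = 0.97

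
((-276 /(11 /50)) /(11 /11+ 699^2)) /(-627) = 2300 /561647999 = 0.00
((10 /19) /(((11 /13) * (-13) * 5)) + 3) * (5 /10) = 1.50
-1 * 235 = -235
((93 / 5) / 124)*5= 3 / 4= 0.75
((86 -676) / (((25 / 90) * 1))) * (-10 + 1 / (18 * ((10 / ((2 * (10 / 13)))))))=275884 / 13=21221.85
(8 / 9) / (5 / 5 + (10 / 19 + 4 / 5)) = 760 / 1989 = 0.38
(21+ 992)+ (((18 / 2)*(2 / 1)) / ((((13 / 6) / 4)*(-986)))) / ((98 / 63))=45445247 / 44863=1012.98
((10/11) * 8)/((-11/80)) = -6400/121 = -52.89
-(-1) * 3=3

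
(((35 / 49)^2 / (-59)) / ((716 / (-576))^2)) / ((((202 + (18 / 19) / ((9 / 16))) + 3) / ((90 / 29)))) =-295488000 / 3516347587291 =-0.00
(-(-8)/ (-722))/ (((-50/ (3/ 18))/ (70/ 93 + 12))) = 1186/ 2517975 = 0.00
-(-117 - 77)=194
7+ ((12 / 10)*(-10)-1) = -6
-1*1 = -1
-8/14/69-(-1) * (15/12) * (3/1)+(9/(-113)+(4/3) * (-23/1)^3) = -3540868207/218316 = -16219.00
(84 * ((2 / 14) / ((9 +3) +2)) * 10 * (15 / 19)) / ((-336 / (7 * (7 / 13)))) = -75 / 988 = -0.08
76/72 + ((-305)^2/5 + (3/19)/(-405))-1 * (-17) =95536273/5130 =18623.06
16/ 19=0.84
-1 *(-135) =135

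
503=503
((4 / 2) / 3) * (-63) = -42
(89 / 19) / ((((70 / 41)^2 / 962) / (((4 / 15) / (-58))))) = -71961929 / 10124625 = -7.11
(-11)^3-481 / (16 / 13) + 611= -17773 / 16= -1110.81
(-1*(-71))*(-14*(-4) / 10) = 397.60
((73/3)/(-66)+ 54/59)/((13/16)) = 51080/75933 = 0.67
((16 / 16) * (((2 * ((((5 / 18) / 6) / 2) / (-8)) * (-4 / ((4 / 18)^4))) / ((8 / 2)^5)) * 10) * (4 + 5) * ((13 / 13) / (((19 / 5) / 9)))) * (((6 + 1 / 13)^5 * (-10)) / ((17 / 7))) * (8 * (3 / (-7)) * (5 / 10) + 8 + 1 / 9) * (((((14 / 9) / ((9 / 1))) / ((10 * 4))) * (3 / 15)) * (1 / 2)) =-450711836043525 / 2418331615232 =-186.37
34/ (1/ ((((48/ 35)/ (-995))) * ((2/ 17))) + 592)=-3264/ 535193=-0.01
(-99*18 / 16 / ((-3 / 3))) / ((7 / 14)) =222.75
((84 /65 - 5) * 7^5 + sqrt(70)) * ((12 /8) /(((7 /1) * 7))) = -247989 /130 + 3 * sqrt(70) /98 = -1907.35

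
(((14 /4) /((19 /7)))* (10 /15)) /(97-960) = -49 /49191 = -0.00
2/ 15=0.13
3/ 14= 0.21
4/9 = 0.44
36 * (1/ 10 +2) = 378/ 5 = 75.60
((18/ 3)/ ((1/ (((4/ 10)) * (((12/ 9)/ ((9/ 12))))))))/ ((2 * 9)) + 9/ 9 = 167/ 135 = 1.24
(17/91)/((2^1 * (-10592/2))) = -17/963872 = -0.00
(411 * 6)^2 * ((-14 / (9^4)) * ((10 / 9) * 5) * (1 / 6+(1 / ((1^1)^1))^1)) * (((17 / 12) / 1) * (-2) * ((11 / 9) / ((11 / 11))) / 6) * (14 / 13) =120386242900 / 2302911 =52275.68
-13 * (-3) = 39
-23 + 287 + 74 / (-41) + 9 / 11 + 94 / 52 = 3105291 / 11726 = 264.82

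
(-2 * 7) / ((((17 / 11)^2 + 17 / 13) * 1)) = -11011 / 2907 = -3.79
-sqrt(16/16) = -1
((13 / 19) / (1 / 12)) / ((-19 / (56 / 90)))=-1456 / 5415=-0.27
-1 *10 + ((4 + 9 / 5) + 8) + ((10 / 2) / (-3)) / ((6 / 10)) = 46 / 45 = 1.02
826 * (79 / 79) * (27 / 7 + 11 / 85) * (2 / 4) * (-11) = -1539428 / 85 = -18110.92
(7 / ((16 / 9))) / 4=63 / 64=0.98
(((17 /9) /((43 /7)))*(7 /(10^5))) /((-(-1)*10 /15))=833 /25800000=0.00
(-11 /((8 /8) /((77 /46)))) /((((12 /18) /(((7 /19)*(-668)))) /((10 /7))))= 4243470 /437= 9710.46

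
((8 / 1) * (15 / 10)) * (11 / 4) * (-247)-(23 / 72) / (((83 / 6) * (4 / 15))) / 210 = -454630199 / 55776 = -8151.00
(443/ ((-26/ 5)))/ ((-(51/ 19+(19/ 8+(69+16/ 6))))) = 505020/ 454831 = 1.11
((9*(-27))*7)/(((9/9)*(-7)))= 243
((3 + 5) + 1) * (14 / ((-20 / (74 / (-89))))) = 2331 / 445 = 5.24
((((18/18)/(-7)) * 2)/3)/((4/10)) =-5/21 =-0.24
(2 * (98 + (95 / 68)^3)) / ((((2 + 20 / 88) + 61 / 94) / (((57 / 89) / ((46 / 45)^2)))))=1890000644204475 / 44026420878208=42.93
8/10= 0.80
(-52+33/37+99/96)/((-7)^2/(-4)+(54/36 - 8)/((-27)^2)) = 43223139/10581112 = 4.08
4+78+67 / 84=82.80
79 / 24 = 3.29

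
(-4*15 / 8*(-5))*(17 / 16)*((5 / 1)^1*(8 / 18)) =2125 / 24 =88.54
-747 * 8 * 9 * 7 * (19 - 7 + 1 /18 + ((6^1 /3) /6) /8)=-4554459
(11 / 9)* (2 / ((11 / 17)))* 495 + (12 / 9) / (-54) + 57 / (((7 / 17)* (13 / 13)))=1138765 / 567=2008.40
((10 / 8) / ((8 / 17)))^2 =7225 / 1024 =7.06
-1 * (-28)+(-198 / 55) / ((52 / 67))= 3037 / 130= 23.36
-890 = -890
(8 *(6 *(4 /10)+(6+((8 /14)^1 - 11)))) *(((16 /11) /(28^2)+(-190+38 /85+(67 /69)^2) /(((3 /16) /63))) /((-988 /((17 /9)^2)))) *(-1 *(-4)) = -44492419193113016 /2994923356425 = -14855.95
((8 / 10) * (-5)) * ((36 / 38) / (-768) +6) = -14589 / 608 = -24.00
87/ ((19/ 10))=870/ 19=45.79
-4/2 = -2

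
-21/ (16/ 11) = -231/ 16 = -14.44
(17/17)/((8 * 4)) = 1/32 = 0.03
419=419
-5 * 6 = -30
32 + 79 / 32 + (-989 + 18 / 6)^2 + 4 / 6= 93334189 / 96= 972231.14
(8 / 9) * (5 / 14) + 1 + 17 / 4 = 1403 / 252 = 5.57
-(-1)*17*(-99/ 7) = -1683/ 7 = -240.43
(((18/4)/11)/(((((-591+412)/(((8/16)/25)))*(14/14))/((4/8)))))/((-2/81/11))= 729/71600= 0.01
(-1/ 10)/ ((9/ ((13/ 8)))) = -13/ 720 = -0.02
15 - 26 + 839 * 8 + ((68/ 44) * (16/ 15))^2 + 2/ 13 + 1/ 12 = 9490788643/ 1415700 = 6703.95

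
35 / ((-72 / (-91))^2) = 289835 / 5184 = 55.91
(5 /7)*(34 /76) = 85 /266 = 0.32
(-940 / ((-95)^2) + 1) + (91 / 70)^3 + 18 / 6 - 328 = -116208483 / 361000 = -321.91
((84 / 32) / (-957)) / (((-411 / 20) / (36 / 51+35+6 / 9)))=64925 / 13373118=0.00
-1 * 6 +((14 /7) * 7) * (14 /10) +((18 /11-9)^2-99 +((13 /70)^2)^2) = -90571868119 /2905210000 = -31.18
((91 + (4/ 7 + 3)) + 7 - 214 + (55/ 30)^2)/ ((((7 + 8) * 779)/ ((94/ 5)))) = -0.18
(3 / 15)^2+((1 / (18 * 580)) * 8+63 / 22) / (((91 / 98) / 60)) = 57578341 / 311025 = 185.12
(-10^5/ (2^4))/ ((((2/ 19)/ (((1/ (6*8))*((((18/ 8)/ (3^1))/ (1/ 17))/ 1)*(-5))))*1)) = 5046875/ 64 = 78857.42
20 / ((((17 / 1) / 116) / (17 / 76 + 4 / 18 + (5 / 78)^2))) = 197200 / 3211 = 61.41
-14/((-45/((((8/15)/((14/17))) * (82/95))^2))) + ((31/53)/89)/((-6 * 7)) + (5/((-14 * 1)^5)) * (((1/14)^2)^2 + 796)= 798460123919786729683/8905543714764446400000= 0.09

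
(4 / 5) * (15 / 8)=3 / 2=1.50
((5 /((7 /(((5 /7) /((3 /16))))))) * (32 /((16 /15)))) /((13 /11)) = 44000 /637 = 69.07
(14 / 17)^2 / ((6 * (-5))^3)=-49 / 1950750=-0.00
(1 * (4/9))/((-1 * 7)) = -4/63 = -0.06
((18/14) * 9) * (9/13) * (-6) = -4374/91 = -48.07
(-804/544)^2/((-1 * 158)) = -40401/2922368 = -0.01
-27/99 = -3/11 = -0.27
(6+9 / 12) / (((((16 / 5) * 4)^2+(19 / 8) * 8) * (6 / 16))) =450 / 4571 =0.10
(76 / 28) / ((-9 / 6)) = -38 / 21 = -1.81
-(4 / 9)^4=-256 / 6561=-0.04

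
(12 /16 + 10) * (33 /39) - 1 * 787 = -40451 /52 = -777.90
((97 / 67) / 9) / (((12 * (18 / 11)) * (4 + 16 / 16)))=1067 / 651240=0.00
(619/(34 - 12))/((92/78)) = 24141/1012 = 23.85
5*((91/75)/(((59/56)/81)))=466.41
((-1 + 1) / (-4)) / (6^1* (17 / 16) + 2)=0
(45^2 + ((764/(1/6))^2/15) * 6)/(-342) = -4670693/190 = -24582.59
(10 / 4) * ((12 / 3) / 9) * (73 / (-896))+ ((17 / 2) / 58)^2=-0.07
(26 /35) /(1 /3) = 78 /35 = 2.23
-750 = -750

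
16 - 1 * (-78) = 94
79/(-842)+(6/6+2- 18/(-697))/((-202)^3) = -226926743741/2418627476296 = -0.09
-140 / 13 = -10.77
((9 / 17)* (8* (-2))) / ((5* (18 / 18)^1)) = -144 / 85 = -1.69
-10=-10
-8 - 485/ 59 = -16.22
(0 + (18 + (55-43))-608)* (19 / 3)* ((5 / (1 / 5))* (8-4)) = -1098200 / 3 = -366066.67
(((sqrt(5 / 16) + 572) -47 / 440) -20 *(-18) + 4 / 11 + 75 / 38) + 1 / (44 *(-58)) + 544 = sqrt(5) / 4 + 89595527 / 60610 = 1478.79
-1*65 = -65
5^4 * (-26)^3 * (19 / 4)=-52178750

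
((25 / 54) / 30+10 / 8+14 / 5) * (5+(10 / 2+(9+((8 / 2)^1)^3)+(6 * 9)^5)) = 1512030697351 / 810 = 1866704564.63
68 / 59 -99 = -5773 / 59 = -97.85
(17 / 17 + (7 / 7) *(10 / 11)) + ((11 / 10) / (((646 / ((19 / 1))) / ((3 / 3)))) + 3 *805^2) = 7270847761 / 3740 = 1944076.94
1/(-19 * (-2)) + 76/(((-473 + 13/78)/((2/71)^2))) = 14232005/543450046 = 0.03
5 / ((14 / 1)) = 5 / 14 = 0.36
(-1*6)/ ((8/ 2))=-1.50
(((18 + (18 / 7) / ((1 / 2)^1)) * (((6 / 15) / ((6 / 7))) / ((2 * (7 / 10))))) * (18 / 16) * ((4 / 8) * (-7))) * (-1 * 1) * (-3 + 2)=-243 / 8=-30.38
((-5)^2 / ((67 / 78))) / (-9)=-650 / 201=-3.23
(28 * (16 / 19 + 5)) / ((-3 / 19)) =-1036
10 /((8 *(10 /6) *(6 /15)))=15 /8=1.88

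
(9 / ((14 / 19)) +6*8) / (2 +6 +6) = 843 / 196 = 4.30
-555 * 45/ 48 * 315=-2622375/ 16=-163898.44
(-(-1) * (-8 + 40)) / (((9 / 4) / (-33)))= -1408 / 3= -469.33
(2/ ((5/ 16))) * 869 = 27808/ 5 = 5561.60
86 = 86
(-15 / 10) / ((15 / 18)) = -9 / 5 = -1.80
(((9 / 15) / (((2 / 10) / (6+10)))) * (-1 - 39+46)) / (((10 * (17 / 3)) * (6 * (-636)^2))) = 1 / 477530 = 0.00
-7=-7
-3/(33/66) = -6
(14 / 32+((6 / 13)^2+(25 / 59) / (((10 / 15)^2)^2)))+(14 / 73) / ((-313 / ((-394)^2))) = -168264717925 / 1822619032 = -92.32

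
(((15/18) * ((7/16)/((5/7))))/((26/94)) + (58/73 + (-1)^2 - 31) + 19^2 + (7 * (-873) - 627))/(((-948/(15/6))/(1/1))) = 2917314125/172733184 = 16.89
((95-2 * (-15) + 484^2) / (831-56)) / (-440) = -234381 / 341000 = -0.69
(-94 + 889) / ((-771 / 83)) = -21995 / 257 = -85.58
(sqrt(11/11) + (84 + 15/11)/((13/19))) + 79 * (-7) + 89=-48368/143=-338.24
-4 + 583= 579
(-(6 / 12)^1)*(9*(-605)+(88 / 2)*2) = 5357 / 2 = 2678.50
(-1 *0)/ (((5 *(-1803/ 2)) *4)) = 0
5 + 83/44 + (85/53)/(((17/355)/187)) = 14620759/2332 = 6269.62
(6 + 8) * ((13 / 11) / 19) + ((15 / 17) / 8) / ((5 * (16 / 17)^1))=23923 / 26752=0.89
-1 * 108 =-108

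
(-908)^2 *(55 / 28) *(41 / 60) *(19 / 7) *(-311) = -137322672311 / 147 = -934167838.85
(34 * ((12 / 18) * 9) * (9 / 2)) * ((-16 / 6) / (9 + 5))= -1224 / 7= -174.86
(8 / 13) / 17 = 8 / 221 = 0.04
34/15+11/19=811/285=2.85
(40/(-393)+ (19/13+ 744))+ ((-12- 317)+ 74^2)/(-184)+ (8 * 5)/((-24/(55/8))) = 705.93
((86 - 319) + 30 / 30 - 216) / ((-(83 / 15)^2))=100800 / 6889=14.63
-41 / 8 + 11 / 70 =-1391 / 280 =-4.97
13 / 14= 0.93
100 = 100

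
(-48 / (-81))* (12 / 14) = 32 / 63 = 0.51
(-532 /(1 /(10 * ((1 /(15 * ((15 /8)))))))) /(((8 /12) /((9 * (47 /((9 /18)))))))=-1200192 /5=-240038.40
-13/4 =-3.25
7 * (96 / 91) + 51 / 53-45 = -25254 / 689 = -36.65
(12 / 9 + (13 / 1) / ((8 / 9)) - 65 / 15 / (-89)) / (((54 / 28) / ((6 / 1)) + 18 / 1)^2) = 372302 / 7807347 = 0.05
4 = 4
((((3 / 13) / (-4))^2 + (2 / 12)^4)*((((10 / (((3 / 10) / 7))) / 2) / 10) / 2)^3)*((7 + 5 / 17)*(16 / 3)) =596777125 / 18849753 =31.66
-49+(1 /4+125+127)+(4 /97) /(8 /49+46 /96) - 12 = 112161387 /586268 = 191.31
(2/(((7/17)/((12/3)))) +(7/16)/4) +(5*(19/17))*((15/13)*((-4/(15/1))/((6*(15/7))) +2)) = 28781749/891072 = 32.30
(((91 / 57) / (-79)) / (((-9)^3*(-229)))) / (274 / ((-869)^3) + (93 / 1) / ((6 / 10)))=-107988023 / 138270920058911511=-0.00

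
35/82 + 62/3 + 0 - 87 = -16213/246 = -65.91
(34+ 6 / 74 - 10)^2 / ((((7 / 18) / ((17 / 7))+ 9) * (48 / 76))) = 769270689 / 7674614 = 100.24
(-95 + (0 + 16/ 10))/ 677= -467/ 3385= -0.14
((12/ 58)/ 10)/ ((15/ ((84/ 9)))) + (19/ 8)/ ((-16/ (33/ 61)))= -1145101/ 16982400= -0.07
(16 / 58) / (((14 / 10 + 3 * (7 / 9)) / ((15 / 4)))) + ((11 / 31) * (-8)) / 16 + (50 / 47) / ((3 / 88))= 31.31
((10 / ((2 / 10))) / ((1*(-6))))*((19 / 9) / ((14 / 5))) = -2375 / 378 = -6.28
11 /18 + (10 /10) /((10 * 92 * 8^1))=40489 /66240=0.61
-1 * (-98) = 98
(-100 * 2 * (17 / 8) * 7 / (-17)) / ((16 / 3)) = 525 / 16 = 32.81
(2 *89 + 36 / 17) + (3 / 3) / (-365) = 1117613 / 6205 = 180.11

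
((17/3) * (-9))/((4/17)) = -867/4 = -216.75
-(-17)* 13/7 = 221/7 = 31.57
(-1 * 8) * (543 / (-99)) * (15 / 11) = 7240 / 121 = 59.83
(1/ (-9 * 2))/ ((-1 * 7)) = 1/ 126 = 0.01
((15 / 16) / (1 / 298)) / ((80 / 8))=27.94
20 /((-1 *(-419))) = 20 /419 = 0.05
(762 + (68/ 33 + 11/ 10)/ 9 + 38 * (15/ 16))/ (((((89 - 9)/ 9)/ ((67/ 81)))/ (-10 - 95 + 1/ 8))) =-532896822841/ 68428800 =-7787.61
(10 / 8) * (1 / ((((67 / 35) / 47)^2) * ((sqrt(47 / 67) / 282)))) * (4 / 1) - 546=-546 + 81180750 * sqrt(3149) / 4489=1014275.79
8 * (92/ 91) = 736/ 91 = 8.09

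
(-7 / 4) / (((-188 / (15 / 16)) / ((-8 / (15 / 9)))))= -63 / 1504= -0.04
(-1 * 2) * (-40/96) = 5/6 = 0.83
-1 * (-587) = 587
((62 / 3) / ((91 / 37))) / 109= 2294 / 29757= 0.08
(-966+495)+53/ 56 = -26323/ 56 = -470.05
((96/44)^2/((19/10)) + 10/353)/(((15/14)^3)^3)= 8496938134107136/6239718594140625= 1.36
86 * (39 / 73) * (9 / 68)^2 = 135837 / 168776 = 0.80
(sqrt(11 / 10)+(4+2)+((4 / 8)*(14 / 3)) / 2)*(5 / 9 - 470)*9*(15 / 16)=-908375 / 32 - 12675*sqrt(110) / 32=-32540.99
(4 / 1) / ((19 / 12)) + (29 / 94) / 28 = 126887 / 50008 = 2.54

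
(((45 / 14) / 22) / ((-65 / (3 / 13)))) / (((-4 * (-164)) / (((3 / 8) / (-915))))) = 27 / 83316513280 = 0.00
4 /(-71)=-4 /71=-0.06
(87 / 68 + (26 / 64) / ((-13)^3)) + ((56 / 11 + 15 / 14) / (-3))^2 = 26975040511 / 4905796896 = 5.50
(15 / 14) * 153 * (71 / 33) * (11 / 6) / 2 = 18105 / 56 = 323.30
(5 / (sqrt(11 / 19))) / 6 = 5 * sqrt(209) / 66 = 1.10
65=65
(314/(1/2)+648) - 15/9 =3823/3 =1274.33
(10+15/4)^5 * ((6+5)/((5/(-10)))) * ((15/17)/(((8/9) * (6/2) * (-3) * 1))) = 83041921875/69632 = 1192582.75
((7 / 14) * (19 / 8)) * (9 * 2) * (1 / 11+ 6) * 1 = 11457 / 88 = 130.19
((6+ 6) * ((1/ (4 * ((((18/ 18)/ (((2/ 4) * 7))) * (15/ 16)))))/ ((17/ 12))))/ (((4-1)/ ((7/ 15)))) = 1568/ 1275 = 1.23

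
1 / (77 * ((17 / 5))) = 5 / 1309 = 0.00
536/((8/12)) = 804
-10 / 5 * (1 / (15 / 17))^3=-9826 / 3375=-2.91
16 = 16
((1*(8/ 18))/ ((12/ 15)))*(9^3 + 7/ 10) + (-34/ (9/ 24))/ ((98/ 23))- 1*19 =322027/ 882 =365.11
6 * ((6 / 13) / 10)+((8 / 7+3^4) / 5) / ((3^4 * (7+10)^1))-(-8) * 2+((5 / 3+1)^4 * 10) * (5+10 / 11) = 2300658323 / 765765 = 3004.39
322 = 322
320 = 320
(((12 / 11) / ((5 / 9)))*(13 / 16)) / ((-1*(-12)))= 117 / 880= 0.13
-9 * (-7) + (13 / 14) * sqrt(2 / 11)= 13 * sqrt(22) / 154 + 63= 63.40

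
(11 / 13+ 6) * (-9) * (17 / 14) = -13617 / 182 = -74.82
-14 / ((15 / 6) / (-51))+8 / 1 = 1468 / 5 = 293.60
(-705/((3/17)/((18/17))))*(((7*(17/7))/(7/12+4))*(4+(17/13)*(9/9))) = -11908296/143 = -83274.80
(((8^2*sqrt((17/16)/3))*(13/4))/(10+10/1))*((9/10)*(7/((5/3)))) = 819*sqrt(51)/250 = 23.40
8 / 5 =1.60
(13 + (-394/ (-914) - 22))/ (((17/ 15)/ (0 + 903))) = -6827.42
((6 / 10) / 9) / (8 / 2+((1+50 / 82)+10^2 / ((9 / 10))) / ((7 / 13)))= 123 / 393610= 0.00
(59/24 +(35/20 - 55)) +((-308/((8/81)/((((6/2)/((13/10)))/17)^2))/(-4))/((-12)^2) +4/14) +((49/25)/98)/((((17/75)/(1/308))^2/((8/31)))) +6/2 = -47.41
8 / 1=8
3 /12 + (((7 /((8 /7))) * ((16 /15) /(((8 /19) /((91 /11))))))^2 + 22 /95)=136379294719 /8276400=16478.09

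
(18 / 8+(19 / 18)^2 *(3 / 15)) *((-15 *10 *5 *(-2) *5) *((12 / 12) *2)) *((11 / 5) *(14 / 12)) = 7711550 / 81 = 95204.32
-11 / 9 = -1.22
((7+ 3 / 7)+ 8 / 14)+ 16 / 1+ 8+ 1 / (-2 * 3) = 31.83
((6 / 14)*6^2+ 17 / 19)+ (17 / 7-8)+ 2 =1696 / 133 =12.75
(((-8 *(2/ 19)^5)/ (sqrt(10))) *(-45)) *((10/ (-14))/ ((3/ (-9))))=17280 *sqrt(10)/ 17332693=0.00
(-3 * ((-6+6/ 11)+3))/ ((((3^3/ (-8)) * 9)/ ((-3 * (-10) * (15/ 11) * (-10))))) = 12000/ 121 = 99.17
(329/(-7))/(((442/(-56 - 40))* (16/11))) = 1551/221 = 7.02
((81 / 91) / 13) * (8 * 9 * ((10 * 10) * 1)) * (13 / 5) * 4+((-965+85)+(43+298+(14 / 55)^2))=1262988611 / 275275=4588.10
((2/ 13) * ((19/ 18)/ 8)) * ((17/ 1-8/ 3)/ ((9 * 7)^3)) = 817/ 702131976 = 0.00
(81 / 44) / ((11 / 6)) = 243 / 242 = 1.00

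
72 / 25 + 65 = 1697 / 25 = 67.88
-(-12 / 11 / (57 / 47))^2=-35344 / 43681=-0.81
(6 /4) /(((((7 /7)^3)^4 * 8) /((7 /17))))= 21 /272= 0.08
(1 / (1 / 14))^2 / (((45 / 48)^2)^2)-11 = 12288181 / 50625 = 242.73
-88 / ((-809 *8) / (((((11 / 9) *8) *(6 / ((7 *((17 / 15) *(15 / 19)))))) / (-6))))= -18392 / 866439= -0.02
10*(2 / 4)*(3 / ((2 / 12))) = 90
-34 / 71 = -0.48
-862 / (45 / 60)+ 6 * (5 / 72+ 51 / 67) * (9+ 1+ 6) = -214988 / 201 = -1069.59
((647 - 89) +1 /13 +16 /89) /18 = 71767 /2314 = 31.01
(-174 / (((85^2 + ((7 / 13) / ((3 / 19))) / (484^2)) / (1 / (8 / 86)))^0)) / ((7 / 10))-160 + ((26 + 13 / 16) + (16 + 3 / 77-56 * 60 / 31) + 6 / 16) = -18092775 / 38192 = -473.73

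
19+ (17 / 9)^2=1828 / 81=22.57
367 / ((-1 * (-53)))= 367 / 53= 6.92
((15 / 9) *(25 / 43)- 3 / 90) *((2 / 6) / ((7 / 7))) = 1207 / 3870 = 0.31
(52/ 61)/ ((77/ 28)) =208/ 671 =0.31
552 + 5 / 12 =6629 / 12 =552.42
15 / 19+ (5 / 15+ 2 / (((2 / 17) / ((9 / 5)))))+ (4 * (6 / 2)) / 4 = 9896 / 285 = 34.72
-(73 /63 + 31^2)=-60616 /63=-962.16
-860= -860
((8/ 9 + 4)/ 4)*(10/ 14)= 55/ 63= 0.87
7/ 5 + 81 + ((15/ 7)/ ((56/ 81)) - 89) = -6861/ 1960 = -3.50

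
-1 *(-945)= 945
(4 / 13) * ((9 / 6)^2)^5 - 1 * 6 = 11.74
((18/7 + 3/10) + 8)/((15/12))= 1522/175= 8.70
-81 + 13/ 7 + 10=-484/ 7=-69.14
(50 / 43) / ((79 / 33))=1650 / 3397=0.49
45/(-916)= -45/916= -0.05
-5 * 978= -4890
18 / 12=3 / 2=1.50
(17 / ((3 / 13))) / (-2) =-221 / 6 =-36.83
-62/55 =-1.13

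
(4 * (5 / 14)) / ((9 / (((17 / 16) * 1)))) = 85 / 504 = 0.17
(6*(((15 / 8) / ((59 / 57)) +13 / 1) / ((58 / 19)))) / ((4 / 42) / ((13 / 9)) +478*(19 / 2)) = 0.01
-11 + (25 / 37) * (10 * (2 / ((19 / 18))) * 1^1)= 1267 / 703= 1.80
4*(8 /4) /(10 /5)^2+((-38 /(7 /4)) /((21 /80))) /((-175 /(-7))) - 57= -42857 /735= -58.31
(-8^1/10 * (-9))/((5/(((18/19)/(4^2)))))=81/950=0.09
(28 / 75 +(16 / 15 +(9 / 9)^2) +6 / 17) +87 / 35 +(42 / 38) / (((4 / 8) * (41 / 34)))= 16481716 / 2317525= 7.11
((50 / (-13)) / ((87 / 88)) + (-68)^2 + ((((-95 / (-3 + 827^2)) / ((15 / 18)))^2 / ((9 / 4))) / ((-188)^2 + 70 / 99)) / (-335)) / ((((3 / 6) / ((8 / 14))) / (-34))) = -97412888250571275560624164064 / 542616848231436440854665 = -179524.26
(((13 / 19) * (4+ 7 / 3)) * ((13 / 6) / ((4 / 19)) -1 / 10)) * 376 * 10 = 1494506 / 9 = 166056.22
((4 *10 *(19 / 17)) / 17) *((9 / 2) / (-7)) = -3420 / 2023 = -1.69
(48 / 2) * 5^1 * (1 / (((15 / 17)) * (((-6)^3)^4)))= 17 / 272097792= 0.00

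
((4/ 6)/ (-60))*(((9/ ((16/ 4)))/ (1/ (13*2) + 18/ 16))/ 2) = -13/ 1210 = -0.01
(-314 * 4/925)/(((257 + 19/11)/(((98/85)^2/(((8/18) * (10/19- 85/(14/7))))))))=515677176/1378962596875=0.00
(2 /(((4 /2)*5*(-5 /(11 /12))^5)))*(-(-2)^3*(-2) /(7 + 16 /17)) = 2737867 /32805000000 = 0.00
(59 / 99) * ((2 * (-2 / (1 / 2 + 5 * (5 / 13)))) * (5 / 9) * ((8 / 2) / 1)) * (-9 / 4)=30680 / 6237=4.92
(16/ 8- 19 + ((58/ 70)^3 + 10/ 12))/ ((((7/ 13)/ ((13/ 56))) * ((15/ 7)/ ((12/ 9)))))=-678119429/ 162067500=-4.18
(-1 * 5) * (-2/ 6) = 5/ 3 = 1.67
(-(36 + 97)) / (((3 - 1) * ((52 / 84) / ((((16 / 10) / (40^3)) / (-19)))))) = 147 / 1040000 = 0.00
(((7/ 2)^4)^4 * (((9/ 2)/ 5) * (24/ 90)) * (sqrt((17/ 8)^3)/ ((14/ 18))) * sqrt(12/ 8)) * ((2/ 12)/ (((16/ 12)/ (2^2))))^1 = 2179130733063837 * sqrt(51)/ 52428800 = 296823619.21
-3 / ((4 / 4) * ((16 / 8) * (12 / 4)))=-1 / 2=-0.50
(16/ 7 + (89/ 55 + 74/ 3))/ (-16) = -32999/ 18480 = -1.79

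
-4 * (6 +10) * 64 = -4096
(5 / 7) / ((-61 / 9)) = -45 / 427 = -0.11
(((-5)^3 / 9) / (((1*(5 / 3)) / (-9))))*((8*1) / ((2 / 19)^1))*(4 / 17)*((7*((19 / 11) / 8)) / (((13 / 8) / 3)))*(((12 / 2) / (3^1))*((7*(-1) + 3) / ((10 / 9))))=-65499840 / 2431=-26943.58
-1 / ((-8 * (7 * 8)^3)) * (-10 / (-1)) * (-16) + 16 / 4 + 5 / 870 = 15300109 / 3819648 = 4.01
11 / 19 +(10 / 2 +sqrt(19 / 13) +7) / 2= sqrt(247) / 26 +125 / 19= 7.18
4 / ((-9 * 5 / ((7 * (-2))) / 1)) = 56 / 45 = 1.24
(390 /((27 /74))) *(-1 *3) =-9620 /3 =-3206.67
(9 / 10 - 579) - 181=-7591 / 10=-759.10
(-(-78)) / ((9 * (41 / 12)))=104 / 41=2.54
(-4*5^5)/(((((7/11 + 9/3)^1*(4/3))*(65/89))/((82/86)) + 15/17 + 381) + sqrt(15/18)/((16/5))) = -32.39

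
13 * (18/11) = 234/11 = 21.27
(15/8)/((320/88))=33/64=0.52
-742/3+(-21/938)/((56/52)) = -1392109/5628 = -247.35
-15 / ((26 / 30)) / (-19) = 225 / 247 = 0.91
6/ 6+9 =10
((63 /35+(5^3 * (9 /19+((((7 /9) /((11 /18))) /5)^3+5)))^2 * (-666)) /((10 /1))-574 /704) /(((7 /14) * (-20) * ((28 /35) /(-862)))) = -6916677677325756639611 /2046507267200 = -3379747430.26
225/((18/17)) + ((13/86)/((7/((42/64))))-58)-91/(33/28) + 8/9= 21302965/272448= 78.19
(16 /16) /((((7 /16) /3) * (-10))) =-24 /35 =-0.69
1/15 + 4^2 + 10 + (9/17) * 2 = 6917/255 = 27.13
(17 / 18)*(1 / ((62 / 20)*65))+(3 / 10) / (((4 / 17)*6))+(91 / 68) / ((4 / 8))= 14273603 / 4932720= 2.89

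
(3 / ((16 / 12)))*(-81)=-729 / 4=-182.25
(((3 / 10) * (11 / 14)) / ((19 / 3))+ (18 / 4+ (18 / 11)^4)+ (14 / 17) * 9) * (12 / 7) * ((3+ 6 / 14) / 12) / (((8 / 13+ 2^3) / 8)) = 493663176747 / 56772161215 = 8.70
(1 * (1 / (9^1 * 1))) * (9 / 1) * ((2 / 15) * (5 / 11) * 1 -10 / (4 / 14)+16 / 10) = -5501 / 165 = -33.34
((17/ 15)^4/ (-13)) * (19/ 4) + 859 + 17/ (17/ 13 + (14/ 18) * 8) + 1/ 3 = 1996831779481/ 2319232500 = 860.99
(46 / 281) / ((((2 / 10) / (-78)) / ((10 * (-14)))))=2511600 / 281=8938.08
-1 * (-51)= 51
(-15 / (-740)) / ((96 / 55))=55 / 4736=0.01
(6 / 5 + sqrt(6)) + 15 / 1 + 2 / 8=sqrt(6) + 329 / 20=18.90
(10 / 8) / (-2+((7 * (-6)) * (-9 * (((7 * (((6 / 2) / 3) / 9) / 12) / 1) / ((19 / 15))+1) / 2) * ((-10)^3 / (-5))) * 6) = 95 / 18118648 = 0.00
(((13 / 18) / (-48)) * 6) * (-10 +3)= 91 / 144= 0.63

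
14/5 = 2.80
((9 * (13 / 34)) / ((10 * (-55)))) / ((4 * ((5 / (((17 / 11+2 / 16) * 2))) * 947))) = -0.00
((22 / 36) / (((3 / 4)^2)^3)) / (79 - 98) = -22528 / 124659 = -0.18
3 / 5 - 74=-73.40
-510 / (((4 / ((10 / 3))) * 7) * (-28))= 425 / 196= 2.17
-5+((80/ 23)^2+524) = 280951/ 529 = 531.10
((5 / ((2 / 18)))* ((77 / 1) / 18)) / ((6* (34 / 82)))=15785 / 204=77.38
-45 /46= -0.98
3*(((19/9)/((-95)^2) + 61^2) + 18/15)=11166.60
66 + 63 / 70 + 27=939 / 10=93.90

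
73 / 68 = 1.07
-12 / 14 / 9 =-2 / 21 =-0.10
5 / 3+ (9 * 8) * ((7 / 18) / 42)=7 / 3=2.33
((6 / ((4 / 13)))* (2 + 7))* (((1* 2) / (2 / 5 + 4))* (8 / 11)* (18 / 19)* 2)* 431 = 108922320 / 2299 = 47378.13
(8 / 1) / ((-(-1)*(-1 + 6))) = 8 / 5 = 1.60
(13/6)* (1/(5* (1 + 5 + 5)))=13/330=0.04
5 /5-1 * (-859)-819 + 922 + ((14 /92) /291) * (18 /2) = 4296927 /4462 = 963.00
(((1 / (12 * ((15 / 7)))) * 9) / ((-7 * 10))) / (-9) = 1 / 1800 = 0.00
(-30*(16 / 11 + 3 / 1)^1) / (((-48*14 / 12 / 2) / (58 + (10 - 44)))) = 1260 / 11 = 114.55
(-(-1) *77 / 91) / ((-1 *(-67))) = 11 / 871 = 0.01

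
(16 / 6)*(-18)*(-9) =432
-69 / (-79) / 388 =69 / 30652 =0.00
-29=-29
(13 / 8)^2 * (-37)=-6253 / 64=-97.70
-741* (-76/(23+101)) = 14079/31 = 454.16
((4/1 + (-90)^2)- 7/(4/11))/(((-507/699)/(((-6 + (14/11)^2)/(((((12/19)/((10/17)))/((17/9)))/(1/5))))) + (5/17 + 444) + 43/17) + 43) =644957212265/39112991104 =16.49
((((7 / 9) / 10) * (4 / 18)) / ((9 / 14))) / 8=49 / 14580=0.00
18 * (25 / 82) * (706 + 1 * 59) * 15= 2581875 / 41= 62972.56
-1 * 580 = -580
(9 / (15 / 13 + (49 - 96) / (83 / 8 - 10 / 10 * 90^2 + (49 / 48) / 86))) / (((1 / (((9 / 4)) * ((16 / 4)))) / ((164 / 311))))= 36.83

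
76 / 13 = 5.85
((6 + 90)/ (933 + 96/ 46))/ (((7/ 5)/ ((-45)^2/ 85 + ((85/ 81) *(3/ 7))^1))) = 287003200/ 161237979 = 1.78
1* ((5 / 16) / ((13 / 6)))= 15 / 104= 0.14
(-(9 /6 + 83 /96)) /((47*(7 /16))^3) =-29056 /106833867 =-0.00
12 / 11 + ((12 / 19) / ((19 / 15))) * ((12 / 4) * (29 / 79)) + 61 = 19650737 / 313709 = 62.64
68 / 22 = 34 / 11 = 3.09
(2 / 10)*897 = 179.40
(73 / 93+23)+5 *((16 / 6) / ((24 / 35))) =12061 / 279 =43.23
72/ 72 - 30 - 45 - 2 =-76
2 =2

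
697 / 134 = 5.20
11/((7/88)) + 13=1059/7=151.29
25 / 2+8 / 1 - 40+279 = 519 / 2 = 259.50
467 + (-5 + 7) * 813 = 2093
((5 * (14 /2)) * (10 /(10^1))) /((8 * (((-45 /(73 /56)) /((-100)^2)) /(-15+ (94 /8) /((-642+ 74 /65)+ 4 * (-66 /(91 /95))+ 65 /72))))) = 145706403125 /7658004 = 19026.68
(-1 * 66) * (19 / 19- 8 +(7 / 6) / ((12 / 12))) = 385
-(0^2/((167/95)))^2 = 0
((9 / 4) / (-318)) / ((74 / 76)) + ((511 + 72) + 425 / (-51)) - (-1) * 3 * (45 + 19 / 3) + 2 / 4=17158579 / 23532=729.16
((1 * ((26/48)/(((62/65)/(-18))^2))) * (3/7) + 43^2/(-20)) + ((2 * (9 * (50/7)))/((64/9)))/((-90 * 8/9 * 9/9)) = -86164297/8610560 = -10.01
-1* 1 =-1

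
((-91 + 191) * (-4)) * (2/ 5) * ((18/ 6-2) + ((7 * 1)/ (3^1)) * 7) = -8320/ 3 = -2773.33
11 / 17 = 0.65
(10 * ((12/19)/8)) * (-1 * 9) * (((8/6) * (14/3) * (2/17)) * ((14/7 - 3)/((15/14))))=1568/323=4.85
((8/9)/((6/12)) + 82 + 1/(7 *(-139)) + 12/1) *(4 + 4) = 6709736/8757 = 766.21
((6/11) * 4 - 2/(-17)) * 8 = 3440/187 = 18.40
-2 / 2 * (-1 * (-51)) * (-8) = 408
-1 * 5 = -5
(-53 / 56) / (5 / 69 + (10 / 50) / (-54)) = -164565 / 11956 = -13.76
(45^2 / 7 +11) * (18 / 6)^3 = 56754 / 7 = 8107.71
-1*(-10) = 10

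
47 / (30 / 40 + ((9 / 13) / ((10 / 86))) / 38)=232180 / 4479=51.84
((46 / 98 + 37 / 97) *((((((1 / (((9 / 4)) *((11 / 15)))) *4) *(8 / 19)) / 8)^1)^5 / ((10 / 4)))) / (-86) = -883425280000 / 6601653400666960251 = -0.00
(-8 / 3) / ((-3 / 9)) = 8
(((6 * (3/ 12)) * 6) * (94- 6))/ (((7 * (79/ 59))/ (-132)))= -6168096/ 553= -11153.88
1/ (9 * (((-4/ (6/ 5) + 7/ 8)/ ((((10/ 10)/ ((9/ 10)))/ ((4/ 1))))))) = -20/ 1593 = -0.01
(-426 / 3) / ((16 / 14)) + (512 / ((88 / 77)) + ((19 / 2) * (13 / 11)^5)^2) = 803.43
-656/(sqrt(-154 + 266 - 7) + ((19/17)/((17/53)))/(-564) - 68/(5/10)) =17428408586496* sqrt(105)/488651143700689 + 2370371241617088/488651143700689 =5.22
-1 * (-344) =344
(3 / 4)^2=0.56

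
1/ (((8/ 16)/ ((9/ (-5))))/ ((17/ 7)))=-306/ 35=-8.74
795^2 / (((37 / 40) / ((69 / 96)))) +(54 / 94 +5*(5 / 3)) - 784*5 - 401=10158300635 / 20868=486788.41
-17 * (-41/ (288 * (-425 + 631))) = 697/ 59328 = 0.01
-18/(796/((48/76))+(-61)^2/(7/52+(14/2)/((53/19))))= -131166/19439125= -0.01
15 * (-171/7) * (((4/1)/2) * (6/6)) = -5130/7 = -732.86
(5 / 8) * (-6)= -15 / 4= -3.75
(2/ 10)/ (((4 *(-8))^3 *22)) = -1/ 3604480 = -0.00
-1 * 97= -97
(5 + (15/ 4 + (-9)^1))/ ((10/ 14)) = -7/ 20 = -0.35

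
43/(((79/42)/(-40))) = -72240/79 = -914.43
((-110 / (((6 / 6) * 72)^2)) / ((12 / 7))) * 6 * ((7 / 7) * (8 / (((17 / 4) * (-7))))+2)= -0.13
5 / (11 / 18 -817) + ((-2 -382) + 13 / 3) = -3347575 / 8817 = -379.67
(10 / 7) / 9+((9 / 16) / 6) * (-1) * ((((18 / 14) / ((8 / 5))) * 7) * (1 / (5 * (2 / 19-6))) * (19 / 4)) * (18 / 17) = 0.25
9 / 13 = 0.69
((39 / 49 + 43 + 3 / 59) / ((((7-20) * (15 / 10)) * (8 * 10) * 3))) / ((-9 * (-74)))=-126761 / 9010900080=-0.00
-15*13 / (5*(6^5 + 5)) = -39 / 7781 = -0.01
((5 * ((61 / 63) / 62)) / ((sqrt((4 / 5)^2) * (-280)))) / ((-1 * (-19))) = -305 / 16623936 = -0.00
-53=-53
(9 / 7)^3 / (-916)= -729 / 314188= -0.00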